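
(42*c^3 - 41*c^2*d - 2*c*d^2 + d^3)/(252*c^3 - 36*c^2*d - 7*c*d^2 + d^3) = (c - d)/(6*c - d)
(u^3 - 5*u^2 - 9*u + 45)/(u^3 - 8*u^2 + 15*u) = (u + 3)/u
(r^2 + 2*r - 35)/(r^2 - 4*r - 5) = (r + 7)/(r + 1)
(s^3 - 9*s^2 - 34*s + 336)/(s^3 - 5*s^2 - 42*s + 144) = (s - 7)/(s - 3)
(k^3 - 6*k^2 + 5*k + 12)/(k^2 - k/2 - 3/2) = 2*(k^2 - 7*k + 12)/(2*k - 3)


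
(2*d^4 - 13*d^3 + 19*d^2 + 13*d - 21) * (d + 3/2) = 2*d^5 - 10*d^4 - d^3/2 + 83*d^2/2 - 3*d/2 - 63/2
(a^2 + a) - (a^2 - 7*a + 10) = 8*a - 10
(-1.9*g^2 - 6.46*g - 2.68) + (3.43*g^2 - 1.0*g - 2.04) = 1.53*g^2 - 7.46*g - 4.72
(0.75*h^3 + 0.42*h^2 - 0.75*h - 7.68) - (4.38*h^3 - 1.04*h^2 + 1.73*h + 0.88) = -3.63*h^3 + 1.46*h^2 - 2.48*h - 8.56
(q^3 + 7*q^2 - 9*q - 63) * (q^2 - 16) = q^5 + 7*q^4 - 25*q^3 - 175*q^2 + 144*q + 1008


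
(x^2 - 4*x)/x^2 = (x - 4)/x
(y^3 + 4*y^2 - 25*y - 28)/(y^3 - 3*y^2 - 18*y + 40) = (y^3 + 4*y^2 - 25*y - 28)/(y^3 - 3*y^2 - 18*y + 40)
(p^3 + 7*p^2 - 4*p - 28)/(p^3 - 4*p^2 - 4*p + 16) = (p + 7)/(p - 4)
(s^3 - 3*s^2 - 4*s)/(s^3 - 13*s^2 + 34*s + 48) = s*(s - 4)/(s^2 - 14*s + 48)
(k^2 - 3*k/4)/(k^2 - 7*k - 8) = k*(3 - 4*k)/(4*(-k^2 + 7*k + 8))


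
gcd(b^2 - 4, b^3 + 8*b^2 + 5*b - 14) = b + 2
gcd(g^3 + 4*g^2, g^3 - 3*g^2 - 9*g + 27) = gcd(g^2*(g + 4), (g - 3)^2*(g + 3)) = 1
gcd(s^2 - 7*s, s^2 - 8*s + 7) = s - 7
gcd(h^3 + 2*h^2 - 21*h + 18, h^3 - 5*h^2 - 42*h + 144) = h^2 + 3*h - 18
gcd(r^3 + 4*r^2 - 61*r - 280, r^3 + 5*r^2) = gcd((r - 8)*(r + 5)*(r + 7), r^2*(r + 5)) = r + 5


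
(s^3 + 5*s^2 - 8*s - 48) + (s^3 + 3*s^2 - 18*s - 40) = 2*s^3 + 8*s^2 - 26*s - 88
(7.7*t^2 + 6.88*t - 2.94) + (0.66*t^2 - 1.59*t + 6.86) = 8.36*t^2 + 5.29*t + 3.92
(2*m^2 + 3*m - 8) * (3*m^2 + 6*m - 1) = 6*m^4 + 21*m^3 - 8*m^2 - 51*m + 8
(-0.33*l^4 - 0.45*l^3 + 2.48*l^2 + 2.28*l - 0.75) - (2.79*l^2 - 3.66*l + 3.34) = -0.33*l^4 - 0.45*l^3 - 0.31*l^2 + 5.94*l - 4.09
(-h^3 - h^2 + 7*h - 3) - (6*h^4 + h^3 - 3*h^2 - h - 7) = -6*h^4 - 2*h^3 + 2*h^2 + 8*h + 4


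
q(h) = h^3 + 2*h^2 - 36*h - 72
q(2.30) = -132.05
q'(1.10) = -27.97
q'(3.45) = 13.51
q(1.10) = -107.85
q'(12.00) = 444.00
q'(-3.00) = -21.00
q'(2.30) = -10.93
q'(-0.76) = -37.31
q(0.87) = -101.15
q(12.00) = 1512.00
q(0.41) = -86.35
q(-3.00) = 27.00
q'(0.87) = -30.25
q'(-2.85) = -23.03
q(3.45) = -131.33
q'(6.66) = 123.71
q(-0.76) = -43.92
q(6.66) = 72.36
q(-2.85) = 23.70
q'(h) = 3*h^2 + 4*h - 36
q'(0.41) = -33.86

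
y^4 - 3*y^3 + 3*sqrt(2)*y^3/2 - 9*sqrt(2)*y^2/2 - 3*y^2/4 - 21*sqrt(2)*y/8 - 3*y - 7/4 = (y - 7/2)*(y + 1/2)*(y + sqrt(2)/2)*(y + sqrt(2))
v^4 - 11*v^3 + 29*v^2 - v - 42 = (v - 7)*(v - 3)*(v - 2)*(v + 1)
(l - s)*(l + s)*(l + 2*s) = l^3 + 2*l^2*s - l*s^2 - 2*s^3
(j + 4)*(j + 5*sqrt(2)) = j^2 + 4*j + 5*sqrt(2)*j + 20*sqrt(2)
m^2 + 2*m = m*(m + 2)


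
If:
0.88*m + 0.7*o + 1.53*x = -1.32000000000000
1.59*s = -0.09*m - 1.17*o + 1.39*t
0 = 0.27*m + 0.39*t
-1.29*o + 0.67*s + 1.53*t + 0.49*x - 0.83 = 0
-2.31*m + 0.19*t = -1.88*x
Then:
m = -0.39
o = -0.27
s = 0.46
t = 0.27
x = -0.51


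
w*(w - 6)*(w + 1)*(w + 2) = w^4 - 3*w^3 - 16*w^2 - 12*w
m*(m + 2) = m^2 + 2*m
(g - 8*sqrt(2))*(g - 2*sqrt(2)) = g^2 - 10*sqrt(2)*g + 32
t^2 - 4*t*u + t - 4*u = (t + 1)*(t - 4*u)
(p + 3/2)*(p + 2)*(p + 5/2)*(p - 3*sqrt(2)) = p^4 - 3*sqrt(2)*p^3 + 6*p^3 - 18*sqrt(2)*p^2 + 47*p^2/4 - 141*sqrt(2)*p/4 + 15*p/2 - 45*sqrt(2)/2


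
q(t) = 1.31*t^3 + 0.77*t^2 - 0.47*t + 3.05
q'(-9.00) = 304.00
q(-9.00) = -885.34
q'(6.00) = 150.25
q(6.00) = 310.91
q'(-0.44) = -0.39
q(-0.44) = 3.29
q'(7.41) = 226.73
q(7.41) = 574.84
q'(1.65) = 12.77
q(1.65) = 10.26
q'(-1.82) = 9.74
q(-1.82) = -1.44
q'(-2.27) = 16.29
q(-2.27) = -7.24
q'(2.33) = 24.45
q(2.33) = 22.71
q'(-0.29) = -0.59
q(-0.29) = 3.22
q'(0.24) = 0.13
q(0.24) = 3.00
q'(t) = 3.93*t^2 + 1.54*t - 0.47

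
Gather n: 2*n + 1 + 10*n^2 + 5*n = 10*n^2 + 7*n + 1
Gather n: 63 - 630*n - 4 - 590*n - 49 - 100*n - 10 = -1320*n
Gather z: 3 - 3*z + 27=30 - 3*z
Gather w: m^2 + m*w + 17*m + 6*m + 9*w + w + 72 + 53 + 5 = m^2 + 23*m + w*(m + 10) + 130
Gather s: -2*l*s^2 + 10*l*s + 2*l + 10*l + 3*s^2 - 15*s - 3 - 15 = 12*l + s^2*(3 - 2*l) + s*(10*l - 15) - 18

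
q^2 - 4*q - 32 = (q - 8)*(q + 4)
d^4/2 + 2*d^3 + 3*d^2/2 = d^2*(d/2 + 1/2)*(d + 3)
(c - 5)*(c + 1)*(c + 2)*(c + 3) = c^4 + c^3 - 19*c^2 - 49*c - 30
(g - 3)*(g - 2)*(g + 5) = g^3 - 19*g + 30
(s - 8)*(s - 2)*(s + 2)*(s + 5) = s^4 - 3*s^3 - 44*s^2 + 12*s + 160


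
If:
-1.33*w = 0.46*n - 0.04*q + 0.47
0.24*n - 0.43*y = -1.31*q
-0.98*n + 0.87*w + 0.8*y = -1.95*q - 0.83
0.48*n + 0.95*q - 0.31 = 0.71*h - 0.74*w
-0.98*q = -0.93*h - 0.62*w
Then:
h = 3.21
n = 7.28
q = 1.26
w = -2.83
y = 7.89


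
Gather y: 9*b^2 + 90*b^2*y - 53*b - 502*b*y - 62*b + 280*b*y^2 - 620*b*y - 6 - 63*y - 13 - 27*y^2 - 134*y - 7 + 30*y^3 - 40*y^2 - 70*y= 9*b^2 - 115*b + 30*y^3 + y^2*(280*b - 67) + y*(90*b^2 - 1122*b - 267) - 26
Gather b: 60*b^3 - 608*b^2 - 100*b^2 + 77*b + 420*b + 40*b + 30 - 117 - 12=60*b^3 - 708*b^2 + 537*b - 99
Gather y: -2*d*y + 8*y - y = y*(7 - 2*d)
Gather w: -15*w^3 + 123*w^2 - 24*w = -15*w^3 + 123*w^2 - 24*w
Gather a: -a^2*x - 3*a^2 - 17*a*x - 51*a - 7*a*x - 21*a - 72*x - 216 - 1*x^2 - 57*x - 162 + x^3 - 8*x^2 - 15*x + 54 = a^2*(-x - 3) + a*(-24*x - 72) + x^3 - 9*x^2 - 144*x - 324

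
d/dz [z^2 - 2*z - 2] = 2*z - 2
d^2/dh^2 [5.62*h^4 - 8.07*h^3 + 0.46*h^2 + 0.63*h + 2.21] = 67.44*h^2 - 48.42*h + 0.92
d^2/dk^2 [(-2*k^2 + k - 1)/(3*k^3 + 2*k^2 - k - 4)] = 6*(-6*k^6 + 9*k^5 - 18*k^4 - 71*k^3 + 7*k^2 - 2*k - 15)/(27*k^9 + 54*k^8 + 9*k^7 - 136*k^6 - 147*k^5 + 30*k^4 + 191*k^3 + 84*k^2 - 48*k - 64)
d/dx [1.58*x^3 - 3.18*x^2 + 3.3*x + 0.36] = 4.74*x^2 - 6.36*x + 3.3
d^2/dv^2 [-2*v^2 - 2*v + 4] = -4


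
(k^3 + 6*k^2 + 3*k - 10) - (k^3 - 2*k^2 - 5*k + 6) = 8*k^2 + 8*k - 16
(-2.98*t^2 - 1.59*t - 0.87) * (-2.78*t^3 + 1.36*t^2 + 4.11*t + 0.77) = 8.2844*t^5 + 0.3674*t^4 - 11.9916*t^3 - 10.0127*t^2 - 4.8*t - 0.6699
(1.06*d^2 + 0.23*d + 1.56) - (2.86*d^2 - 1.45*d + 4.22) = -1.8*d^2 + 1.68*d - 2.66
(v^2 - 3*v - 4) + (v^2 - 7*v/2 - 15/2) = 2*v^2 - 13*v/2 - 23/2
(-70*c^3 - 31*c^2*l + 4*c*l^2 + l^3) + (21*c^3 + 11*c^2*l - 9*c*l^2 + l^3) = -49*c^3 - 20*c^2*l - 5*c*l^2 + 2*l^3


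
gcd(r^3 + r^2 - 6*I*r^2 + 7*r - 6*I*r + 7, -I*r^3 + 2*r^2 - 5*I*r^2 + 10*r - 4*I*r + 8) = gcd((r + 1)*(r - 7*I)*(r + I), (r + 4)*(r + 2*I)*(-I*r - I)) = r + 1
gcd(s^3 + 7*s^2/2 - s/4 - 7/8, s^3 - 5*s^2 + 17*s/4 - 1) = s - 1/2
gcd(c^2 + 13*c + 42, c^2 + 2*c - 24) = c + 6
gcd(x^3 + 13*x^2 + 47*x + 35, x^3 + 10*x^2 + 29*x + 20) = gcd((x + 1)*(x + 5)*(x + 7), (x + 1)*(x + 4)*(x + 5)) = x^2 + 6*x + 5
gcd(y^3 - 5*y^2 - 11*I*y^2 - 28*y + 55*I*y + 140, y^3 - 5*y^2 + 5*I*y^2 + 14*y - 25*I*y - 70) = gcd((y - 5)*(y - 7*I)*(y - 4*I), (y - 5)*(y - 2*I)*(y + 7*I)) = y - 5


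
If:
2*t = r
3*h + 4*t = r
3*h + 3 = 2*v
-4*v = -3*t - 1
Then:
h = -10/21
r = 10/7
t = 5/7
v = 11/14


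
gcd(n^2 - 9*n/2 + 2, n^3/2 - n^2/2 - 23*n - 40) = 1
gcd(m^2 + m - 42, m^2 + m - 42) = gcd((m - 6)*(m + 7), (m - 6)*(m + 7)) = m^2 + m - 42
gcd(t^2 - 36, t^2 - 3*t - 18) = t - 6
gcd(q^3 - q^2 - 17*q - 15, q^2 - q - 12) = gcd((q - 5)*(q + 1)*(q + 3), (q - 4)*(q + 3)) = q + 3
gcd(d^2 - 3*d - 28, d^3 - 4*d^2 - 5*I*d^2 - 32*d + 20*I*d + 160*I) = d + 4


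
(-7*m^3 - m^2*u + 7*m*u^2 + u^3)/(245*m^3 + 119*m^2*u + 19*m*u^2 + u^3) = (-m^2 + u^2)/(35*m^2 + 12*m*u + u^2)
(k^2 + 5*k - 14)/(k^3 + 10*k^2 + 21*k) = (k - 2)/(k*(k + 3))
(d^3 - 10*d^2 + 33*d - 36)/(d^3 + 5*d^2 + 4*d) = (d^3 - 10*d^2 + 33*d - 36)/(d*(d^2 + 5*d + 4))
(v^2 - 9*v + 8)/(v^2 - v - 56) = (v - 1)/(v + 7)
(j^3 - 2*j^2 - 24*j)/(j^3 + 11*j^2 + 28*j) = (j - 6)/(j + 7)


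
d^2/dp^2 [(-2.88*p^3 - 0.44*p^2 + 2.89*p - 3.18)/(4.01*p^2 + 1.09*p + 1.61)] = (2.8421709430404e-14*p^4 + 127.13305*p^3 - 320.088876*p^2 - 240.137034*p + 21.08011)/(64.481201*p^6 + 52.581927*p^5 + 91.959726*p^4 + 43.517923*p^3 + 36.921486*p^2 + 8.476167*p + 4.173281)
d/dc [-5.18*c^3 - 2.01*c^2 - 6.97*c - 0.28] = -15.54*c^2 - 4.02*c - 6.97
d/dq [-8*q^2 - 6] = -16*q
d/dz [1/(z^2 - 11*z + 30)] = (11 - 2*z)/(z^2 - 11*z + 30)^2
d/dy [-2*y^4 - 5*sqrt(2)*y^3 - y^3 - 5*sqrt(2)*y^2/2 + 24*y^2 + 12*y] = -8*y^3 - 15*sqrt(2)*y^2 - 3*y^2 - 5*sqrt(2)*y + 48*y + 12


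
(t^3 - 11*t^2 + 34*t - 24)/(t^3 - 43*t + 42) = (t - 4)/(t + 7)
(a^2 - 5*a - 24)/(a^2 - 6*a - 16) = (a + 3)/(a + 2)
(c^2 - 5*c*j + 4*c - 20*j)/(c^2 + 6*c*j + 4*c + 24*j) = (c - 5*j)/(c + 6*j)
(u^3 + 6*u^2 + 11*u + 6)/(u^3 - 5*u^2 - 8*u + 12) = (u^2 + 4*u + 3)/(u^2 - 7*u + 6)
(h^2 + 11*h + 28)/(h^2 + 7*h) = (h + 4)/h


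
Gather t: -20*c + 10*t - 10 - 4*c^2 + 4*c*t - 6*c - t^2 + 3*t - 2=-4*c^2 - 26*c - t^2 + t*(4*c + 13) - 12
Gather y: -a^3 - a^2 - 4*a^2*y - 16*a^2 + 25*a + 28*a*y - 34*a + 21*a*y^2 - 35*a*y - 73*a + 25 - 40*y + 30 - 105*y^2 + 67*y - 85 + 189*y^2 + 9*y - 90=-a^3 - 17*a^2 - 82*a + y^2*(21*a + 84) + y*(-4*a^2 - 7*a + 36) - 120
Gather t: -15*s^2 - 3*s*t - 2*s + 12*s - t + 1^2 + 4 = -15*s^2 + 10*s + t*(-3*s - 1) + 5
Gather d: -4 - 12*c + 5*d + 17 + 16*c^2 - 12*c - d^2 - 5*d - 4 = 16*c^2 - 24*c - d^2 + 9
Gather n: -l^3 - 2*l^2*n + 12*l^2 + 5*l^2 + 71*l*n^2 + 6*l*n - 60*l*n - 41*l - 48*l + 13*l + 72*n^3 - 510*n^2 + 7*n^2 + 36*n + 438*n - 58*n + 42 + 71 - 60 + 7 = -l^3 + 17*l^2 - 76*l + 72*n^3 + n^2*(71*l - 503) + n*(-2*l^2 - 54*l + 416) + 60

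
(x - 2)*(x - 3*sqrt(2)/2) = x^2 - 3*sqrt(2)*x/2 - 2*x + 3*sqrt(2)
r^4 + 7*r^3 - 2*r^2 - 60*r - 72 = (r - 3)*(r + 2)^2*(r + 6)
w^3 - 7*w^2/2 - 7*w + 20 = (w - 4)*(w - 2)*(w + 5/2)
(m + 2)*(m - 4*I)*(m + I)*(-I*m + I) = -I*m^4 - 3*m^3 - I*m^3 - 3*m^2 - 2*I*m^2 + 6*m - 4*I*m + 8*I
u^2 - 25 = (u - 5)*(u + 5)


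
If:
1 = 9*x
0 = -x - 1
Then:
No Solution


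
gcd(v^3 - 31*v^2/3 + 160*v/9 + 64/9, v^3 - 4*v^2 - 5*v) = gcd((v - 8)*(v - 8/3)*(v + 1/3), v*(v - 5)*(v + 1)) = 1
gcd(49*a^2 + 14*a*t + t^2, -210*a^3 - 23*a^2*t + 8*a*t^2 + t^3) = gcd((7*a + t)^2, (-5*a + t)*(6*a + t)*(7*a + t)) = 7*a + t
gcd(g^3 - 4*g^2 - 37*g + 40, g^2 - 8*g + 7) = g - 1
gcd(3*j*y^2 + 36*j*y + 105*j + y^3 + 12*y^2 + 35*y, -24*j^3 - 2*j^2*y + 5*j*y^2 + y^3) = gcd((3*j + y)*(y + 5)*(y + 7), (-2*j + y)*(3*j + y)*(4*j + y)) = 3*j + y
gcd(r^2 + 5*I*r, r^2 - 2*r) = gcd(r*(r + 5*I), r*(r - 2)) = r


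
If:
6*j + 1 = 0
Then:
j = -1/6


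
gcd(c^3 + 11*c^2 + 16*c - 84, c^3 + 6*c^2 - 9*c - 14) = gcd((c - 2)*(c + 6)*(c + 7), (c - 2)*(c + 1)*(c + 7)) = c^2 + 5*c - 14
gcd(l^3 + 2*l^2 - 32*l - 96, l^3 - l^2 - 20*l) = l + 4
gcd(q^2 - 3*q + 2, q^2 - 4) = q - 2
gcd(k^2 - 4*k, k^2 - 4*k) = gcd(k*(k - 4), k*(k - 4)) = k^2 - 4*k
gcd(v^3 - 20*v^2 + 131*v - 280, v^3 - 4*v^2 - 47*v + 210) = v - 5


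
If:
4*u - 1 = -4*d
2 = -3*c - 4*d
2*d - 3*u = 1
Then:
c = -17/15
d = 7/20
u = -1/10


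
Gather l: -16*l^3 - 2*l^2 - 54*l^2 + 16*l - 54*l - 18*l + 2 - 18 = -16*l^3 - 56*l^2 - 56*l - 16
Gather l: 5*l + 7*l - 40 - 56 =12*l - 96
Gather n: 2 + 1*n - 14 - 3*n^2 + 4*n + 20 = -3*n^2 + 5*n + 8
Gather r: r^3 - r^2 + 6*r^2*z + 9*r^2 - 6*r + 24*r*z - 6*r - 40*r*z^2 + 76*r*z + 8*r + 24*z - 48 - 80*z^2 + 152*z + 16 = r^3 + r^2*(6*z + 8) + r*(-40*z^2 + 100*z - 4) - 80*z^2 + 176*z - 32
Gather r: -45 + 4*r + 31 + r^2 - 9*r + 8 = r^2 - 5*r - 6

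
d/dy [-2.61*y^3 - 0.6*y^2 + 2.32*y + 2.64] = -7.83*y^2 - 1.2*y + 2.32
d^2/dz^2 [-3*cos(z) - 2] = 3*cos(z)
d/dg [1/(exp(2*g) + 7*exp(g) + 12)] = (-2*exp(g) - 7)*exp(g)/(exp(2*g) + 7*exp(g) + 12)^2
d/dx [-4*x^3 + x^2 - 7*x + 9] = -12*x^2 + 2*x - 7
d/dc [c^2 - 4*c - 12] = 2*c - 4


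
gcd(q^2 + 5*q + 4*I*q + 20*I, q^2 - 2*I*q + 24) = q + 4*I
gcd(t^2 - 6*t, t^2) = t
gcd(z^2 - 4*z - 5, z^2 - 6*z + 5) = z - 5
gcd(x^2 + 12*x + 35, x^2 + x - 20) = x + 5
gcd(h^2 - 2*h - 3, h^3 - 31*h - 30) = h + 1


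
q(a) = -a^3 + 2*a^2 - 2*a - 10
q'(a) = -3*a^2 + 4*a - 2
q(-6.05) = 296.75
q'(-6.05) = -136.01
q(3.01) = -25.17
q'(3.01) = -17.14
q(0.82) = -10.85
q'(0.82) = -0.74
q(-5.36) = 212.17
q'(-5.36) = -109.63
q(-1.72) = 4.45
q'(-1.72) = -17.76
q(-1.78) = 5.54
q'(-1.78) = -18.63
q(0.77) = -10.81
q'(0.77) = -0.70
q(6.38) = -201.05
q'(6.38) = -98.59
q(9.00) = -595.00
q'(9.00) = -209.00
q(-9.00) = 899.00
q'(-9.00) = -281.00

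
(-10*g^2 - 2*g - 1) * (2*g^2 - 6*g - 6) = -20*g^4 + 56*g^3 + 70*g^2 + 18*g + 6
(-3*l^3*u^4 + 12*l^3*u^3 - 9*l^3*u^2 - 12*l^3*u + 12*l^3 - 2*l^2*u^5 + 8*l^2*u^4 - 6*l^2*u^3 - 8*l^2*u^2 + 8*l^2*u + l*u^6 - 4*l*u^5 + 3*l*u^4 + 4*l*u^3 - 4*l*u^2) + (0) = -3*l^3*u^4 + 12*l^3*u^3 - 9*l^3*u^2 - 12*l^3*u + 12*l^3 - 2*l^2*u^5 + 8*l^2*u^4 - 6*l^2*u^3 - 8*l^2*u^2 + 8*l^2*u + l*u^6 - 4*l*u^5 + 3*l*u^4 + 4*l*u^3 - 4*l*u^2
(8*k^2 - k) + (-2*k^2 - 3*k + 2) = 6*k^2 - 4*k + 2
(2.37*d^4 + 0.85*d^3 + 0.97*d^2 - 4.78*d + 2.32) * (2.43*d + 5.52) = 5.7591*d^5 + 15.1479*d^4 + 7.0491*d^3 - 6.261*d^2 - 20.748*d + 12.8064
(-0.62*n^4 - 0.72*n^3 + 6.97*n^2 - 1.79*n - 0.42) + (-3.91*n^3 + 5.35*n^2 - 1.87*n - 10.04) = -0.62*n^4 - 4.63*n^3 + 12.32*n^2 - 3.66*n - 10.46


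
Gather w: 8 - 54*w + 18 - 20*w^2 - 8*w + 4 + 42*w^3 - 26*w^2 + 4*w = 42*w^3 - 46*w^2 - 58*w + 30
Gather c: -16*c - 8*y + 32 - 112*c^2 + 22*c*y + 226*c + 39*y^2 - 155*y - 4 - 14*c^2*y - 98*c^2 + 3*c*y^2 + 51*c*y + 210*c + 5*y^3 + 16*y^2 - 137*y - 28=c^2*(-14*y - 210) + c*(3*y^2 + 73*y + 420) + 5*y^3 + 55*y^2 - 300*y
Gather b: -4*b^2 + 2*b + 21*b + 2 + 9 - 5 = -4*b^2 + 23*b + 6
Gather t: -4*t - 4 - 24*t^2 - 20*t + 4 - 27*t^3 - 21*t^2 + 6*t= -27*t^3 - 45*t^2 - 18*t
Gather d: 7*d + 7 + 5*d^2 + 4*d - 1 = 5*d^2 + 11*d + 6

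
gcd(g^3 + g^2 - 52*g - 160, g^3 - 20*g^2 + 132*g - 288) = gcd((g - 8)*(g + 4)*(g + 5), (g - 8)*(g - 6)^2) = g - 8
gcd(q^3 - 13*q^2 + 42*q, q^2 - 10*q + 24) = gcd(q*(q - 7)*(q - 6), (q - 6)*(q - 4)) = q - 6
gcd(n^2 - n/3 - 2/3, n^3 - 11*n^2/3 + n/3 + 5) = 1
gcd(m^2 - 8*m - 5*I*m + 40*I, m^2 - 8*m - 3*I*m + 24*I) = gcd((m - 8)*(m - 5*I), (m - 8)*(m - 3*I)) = m - 8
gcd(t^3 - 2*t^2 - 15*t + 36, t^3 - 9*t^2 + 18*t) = t - 3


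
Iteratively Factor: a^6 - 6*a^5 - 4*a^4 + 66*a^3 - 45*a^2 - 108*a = (a - 3)*(a^5 - 3*a^4 - 13*a^3 + 27*a^2 + 36*a) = a*(a - 3)*(a^4 - 3*a^3 - 13*a^2 + 27*a + 36) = a*(a - 3)^2*(a^3 - 13*a - 12) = a*(a - 4)*(a - 3)^2*(a^2 + 4*a + 3) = a*(a - 4)*(a - 3)^2*(a + 3)*(a + 1)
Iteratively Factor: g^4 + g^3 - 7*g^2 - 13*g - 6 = (g + 2)*(g^3 - g^2 - 5*g - 3) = (g + 1)*(g + 2)*(g^2 - 2*g - 3) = (g + 1)^2*(g + 2)*(g - 3)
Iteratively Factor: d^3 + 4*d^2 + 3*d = (d + 1)*(d^2 + 3*d) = (d + 1)*(d + 3)*(d)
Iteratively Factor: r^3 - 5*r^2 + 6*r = (r - 2)*(r^2 - 3*r) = r*(r - 2)*(r - 3)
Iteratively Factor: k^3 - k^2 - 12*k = (k - 4)*(k^2 + 3*k) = (k - 4)*(k + 3)*(k)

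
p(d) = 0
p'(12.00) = 0.00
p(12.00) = 0.00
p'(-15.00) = 0.00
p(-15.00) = 0.00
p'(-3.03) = 0.00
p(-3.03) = 0.00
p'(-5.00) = 0.00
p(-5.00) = 0.00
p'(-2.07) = 0.00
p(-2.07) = 0.00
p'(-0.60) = 0.00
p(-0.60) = 0.00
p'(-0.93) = 0.00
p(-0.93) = 0.00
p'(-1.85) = 0.00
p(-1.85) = 0.00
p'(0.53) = 0.00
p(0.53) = 0.00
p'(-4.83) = 0.00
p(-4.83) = 0.00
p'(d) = 0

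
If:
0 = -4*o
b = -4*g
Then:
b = -4*g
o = 0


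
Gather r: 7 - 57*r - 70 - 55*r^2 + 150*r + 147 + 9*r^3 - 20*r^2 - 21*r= 9*r^3 - 75*r^2 + 72*r + 84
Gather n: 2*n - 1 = 2*n - 1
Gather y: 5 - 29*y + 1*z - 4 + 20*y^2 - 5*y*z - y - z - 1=20*y^2 + y*(-5*z - 30)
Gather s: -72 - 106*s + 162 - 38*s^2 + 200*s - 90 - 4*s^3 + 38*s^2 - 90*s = -4*s^3 + 4*s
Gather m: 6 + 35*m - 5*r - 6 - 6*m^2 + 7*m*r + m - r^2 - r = -6*m^2 + m*(7*r + 36) - r^2 - 6*r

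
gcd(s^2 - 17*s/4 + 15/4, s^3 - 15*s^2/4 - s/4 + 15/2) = s - 3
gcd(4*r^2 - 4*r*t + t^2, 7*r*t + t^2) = 1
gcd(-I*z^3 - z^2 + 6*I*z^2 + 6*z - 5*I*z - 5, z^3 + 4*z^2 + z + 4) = z - I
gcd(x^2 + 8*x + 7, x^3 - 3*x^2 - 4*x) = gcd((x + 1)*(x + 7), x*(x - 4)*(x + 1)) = x + 1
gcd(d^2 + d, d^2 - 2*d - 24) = 1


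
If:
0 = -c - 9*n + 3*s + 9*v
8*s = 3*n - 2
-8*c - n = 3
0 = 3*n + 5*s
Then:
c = -127/312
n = 10/39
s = -2/13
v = 737/2808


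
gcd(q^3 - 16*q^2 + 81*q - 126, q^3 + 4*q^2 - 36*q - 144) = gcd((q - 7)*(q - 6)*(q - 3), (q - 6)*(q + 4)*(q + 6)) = q - 6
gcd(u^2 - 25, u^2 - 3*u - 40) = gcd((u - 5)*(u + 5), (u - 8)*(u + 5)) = u + 5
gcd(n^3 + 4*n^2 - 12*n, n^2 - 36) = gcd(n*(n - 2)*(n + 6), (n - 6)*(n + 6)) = n + 6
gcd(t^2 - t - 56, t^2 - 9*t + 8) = t - 8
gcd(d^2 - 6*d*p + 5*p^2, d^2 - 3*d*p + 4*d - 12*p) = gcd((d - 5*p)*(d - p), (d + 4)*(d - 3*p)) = 1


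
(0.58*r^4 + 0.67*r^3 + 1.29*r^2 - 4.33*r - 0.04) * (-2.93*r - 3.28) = -1.6994*r^5 - 3.8655*r^4 - 5.9773*r^3 + 8.4557*r^2 + 14.3196*r + 0.1312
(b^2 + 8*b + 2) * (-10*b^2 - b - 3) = -10*b^4 - 81*b^3 - 31*b^2 - 26*b - 6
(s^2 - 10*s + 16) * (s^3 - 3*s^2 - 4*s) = s^5 - 13*s^4 + 42*s^3 - 8*s^2 - 64*s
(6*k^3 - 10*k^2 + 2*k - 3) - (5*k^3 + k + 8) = k^3 - 10*k^2 + k - 11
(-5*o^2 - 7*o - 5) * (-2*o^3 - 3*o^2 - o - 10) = 10*o^5 + 29*o^4 + 36*o^3 + 72*o^2 + 75*o + 50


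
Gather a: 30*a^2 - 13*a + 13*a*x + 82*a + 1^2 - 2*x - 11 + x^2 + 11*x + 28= 30*a^2 + a*(13*x + 69) + x^2 + 9*x + 18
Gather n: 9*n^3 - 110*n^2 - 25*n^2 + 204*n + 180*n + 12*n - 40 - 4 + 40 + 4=9*n^3 - 135*n^2 + 396*n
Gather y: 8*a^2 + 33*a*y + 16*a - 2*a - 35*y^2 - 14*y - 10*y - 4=8*a^2 + 14*a - 35*y^2 + y*(33*a - 24) - 4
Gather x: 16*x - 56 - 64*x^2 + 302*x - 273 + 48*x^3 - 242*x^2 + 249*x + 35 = 48*x^3 - 306*x^2 + 567*x - 294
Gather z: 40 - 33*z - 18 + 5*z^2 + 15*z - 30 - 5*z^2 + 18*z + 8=0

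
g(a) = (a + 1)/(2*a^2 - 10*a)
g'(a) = (10 - 4*a)*(a + 1)/(2*a^2 - 10*a)^2 + 1/(2*a^2 - 10*a)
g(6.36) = 0.43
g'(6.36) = -0.32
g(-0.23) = 0.32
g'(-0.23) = 1.87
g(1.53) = -0.24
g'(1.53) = -0.01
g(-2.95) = -0.04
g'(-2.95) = 0.00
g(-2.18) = -0.04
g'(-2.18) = 0.01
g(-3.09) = -0.04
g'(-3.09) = 0.00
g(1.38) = -0.24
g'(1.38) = 0.01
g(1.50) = -0.24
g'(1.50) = -0.00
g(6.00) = 0.58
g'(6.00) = -0.60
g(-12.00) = -0.03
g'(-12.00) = 0.00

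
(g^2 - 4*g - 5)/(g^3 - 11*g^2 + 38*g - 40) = (g + 1)/(g^2 - 6*g + 8)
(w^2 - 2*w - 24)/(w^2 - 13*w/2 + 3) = 2*(w + 4)/(2*w - 1)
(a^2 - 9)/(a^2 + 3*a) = (a - 3)/a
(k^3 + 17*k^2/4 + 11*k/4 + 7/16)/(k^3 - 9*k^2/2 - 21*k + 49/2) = (8*k^2 + 6*k + 1)/(8*(k^2 - 8*k + 7))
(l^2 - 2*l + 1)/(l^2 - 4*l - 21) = (-l^2 + 2*l - 1)/(-l^2 + 4*l + 21)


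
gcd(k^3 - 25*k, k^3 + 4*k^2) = k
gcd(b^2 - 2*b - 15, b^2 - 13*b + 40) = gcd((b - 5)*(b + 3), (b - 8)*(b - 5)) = b - 5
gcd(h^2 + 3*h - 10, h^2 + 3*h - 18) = 1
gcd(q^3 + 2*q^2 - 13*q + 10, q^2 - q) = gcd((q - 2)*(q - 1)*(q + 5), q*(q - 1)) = q - 1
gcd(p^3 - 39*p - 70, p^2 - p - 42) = p - 7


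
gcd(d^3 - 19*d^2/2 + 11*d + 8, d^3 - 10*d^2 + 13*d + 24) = d - 8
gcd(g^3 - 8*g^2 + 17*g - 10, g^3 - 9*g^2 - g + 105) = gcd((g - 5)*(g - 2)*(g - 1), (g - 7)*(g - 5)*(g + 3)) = g - 5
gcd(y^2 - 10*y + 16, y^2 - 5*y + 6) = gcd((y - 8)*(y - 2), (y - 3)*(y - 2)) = y - 2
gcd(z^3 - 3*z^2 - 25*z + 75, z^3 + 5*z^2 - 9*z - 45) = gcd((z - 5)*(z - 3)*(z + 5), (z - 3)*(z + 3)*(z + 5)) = z^2 + 2*z - 15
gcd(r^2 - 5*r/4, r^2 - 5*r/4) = r^2 - 5*r/4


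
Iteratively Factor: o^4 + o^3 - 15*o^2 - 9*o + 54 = (o - 2)*(o^3 + 3*o^2 - 9*o - 27) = (o - 2)*(o + 3)*(o^2 - 9) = (o - 2)*(o + 3)^2*(o - 3)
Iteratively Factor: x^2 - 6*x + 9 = (x - 3)*(x - 3)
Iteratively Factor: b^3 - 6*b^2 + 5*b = (b - 1)*(b^2 - 5*b) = (b - 5)*(b - 1)*(b)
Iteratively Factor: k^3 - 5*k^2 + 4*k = (k - 1)*(k^2 - 4*k) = (k - 4)*(k - 1)*(k)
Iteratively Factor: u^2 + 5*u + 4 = (u + 4)*(u + 1)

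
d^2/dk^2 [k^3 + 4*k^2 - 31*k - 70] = 6*k + 8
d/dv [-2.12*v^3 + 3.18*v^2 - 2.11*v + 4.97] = -6.36*v^2 + 6.36*v - 2.11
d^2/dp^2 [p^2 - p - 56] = 2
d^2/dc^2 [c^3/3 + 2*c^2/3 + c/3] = 2*c + 4/3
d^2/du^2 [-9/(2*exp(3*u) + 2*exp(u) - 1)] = 18*(-4*(3*exp(2*u) + 1)^2*exp(u) + (9*exp(2*u) + 1)*(2*exp(3*u) + 2*exp(u) - 1))*exp(u)/(2*exp(3*u) + 2*exp(u) - 1)^3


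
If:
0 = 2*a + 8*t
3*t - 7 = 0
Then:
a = -28/3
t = 7/3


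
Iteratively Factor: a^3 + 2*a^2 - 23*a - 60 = (a + 4)*(a^2 - 2*a - 15) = (a - 5)*(a + 4)*(a + 3)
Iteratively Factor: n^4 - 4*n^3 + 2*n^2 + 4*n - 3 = (n - 1)*(n^3 - 3*n^2 - n + 3) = (n - 1)^2*(n^2 - 2*n - 3) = (n - 1)^2*(n + 1)*(n - 3)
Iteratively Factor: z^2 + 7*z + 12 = (z + 4)*(z + 3)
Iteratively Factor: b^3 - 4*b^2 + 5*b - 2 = (b - 1)*(b^2 - 3*b + 2) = (b - 1)^2*(b - 2)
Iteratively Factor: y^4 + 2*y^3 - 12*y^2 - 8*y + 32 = (y - 2)*(y^3 + 4*y^2 - 4*y - 16) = (y - 2)*(y + 2)*(y^2 + 2*y - 8) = (y - 2)*(y + 2)*(y + 4)*(y - 2)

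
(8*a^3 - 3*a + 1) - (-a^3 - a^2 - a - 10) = 9*a^3 + a^2 - 2*a + 11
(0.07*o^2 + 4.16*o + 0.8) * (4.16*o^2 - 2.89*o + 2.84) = 0.2912*o^4 + 17.1033*o^3 - 8.4956*o^2 + 9.5024*o + 2.272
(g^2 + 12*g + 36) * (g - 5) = g^3 + 7*g^2 - 24*g - 180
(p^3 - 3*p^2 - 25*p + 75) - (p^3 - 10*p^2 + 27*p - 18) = 7*p^2 - 52*p + 93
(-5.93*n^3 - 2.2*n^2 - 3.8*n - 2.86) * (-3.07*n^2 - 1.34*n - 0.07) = 18.2051*n^5 + 14.7002*n^4 + 15.0291*n^3 + 14.0262*n^2 + 4.0984*n + 0.2002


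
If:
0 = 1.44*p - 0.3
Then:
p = 0.21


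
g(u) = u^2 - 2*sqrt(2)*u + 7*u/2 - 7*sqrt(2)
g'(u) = 2*u - 2*sqrt(2) + 7/2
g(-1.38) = -8.92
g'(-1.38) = -2.09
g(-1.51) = -8.63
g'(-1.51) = -2.35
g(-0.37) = -10.01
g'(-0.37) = -0.07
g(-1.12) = -9.40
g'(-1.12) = -1.57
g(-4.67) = 8.77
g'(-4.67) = -8.67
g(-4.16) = 4.61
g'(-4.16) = -7.65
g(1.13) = -7.86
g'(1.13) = 2.93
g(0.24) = -9.68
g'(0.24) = 1.15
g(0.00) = -9.90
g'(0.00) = 0.67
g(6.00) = 30.13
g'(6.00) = 12.67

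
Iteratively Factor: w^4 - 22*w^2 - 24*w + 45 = (w - 5)*(w^3 + 5*w^2 + 3*w - 9) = (w - 5)*(w + 3)*(w^2 + 2*w - 3) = (w - 5)*(w + 3)^2*(w - 1)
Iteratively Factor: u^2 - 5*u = (u)*(u - 5)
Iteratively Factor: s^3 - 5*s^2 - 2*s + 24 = (s - 3)*(s^2 - 2*s - 8) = (s - 3)*(s + 2)*(s - 4)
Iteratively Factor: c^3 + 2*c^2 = (c + 2)*(c^2) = c*(c + 2)*(c)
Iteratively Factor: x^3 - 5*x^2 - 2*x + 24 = (x - 4)*(x^2 - x - 6) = (x - 4)*(x + 2)*(x - 3)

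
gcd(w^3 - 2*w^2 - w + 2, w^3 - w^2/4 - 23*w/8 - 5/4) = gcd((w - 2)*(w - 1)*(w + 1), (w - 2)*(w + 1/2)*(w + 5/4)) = w - 2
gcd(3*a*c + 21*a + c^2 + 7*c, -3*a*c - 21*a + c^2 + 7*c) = c + 7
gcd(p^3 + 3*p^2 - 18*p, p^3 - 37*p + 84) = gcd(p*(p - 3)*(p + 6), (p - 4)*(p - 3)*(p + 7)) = p - 3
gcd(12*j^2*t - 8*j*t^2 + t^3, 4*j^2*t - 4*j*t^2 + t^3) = -2*j*t + t^2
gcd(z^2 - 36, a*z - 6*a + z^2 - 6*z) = z - 6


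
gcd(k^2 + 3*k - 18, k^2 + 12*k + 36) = k + 6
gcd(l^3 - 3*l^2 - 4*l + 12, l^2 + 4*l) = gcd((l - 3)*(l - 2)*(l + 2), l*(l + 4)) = 1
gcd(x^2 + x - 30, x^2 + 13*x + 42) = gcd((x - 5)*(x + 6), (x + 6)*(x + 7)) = x + 6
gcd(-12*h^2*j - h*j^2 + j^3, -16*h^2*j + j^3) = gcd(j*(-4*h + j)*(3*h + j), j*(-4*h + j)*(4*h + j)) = 4*h*j - j^2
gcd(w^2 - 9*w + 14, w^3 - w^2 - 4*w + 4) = w - 2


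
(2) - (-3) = 5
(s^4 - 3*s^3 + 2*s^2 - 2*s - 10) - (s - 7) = s^4 - 3*s^3 + 2*s^2 - 3*s - 3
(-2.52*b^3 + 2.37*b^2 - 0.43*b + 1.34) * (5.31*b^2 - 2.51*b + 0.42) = -13.3812*b^5 + 18.9099*b^4 - 9.2904*b^3 + 9.1901*b^2 - 3.544*b + 0.5628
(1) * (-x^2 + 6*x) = -x^2 + 6*x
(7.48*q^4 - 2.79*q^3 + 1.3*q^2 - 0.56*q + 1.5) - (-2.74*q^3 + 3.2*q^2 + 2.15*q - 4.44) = 7.48*q^4 - 0.0499999999999998*q^3 - 1.9*q^2 - 2.71*q + 5.94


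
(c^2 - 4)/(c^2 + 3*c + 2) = (c - 2)/(c + 1)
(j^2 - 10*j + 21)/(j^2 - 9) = (j - 7)/(j + 3)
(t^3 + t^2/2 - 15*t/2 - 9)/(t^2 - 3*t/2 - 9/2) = t + 2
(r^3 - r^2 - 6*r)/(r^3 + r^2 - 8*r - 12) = r/(r + 2)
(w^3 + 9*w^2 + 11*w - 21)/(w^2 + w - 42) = (w^2 + 2*w - 3)/(w - 6)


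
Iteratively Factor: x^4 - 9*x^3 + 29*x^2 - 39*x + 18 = (x - 2)*(x^3 - 7*x^2 + 15*x - 9) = (x - 2)*(x - 1)*(x^2 - 6*x + 9) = (x - 3)*(x - 2)*(x - 1)*(x - 3)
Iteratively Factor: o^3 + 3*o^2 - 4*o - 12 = (o + 2)*(o^2 + o - 6) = (o - 2)*(o + 2)*(o + 3)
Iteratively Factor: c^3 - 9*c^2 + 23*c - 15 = (c - 3)*(c^2 - 6*c + 5) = (c - 3)*(c - 1)*(c - 5)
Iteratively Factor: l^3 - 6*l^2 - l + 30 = (l - 3)*(l^2 - 3*l - 10) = (l - 5)*(l - 3)*(l + 2)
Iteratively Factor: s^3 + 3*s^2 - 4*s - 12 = (s + 3)*(s^2 - 4) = (s + 2)*(s + 3)*(s - 2)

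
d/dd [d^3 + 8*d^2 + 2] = d*(3*d + 16)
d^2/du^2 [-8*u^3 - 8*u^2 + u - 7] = -48*u - 16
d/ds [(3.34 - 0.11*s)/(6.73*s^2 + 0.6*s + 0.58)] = (0.7403*s^2 - 44.9564*s - 2.0678)/(45.2929*s^4 + 8.076*s^3 + 8.1668*s^2 + 0.696*s + 0.3364)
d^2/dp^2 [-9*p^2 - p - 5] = -18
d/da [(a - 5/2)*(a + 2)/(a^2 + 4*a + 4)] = 9/(2*(a^2 + 4*a + 4))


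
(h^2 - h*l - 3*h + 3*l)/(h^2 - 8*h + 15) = (h - l)/(h - 5)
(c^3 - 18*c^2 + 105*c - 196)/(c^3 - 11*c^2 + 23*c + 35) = (c^2 - 11*c + 28)/(c^2 - 4*c - 5)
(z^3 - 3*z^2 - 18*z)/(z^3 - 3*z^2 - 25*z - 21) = z*(z - 6)/(z^2 - 6*z - 7)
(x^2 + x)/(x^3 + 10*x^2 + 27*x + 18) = x/(x^2 + 9*x + 18)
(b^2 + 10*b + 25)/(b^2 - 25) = (b + 5)/(b - 5)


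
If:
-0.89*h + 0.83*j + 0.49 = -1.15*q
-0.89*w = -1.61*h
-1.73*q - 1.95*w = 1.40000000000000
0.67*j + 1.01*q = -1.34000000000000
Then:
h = -1.59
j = -5.67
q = 2.44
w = -2.88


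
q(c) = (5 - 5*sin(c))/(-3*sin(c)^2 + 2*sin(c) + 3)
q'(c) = (5 - 5*sin(c))*(6*sin(c)*cos(c) - 2*cos(c))/(-3*sin(c)^2 + 2*sin(c) + 3)^2 - 5*cos(c)/(-3*sin(c)^2 + 2*sin(c) + 3) = 5*(-3*sin(c)^2 + 6*sin(c) - 5)*cos(c)/(2*sin(c) + 3*cos(c)^2)^2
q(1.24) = 0.12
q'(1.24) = -0.67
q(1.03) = 0.28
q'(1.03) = -0.84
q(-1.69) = -5.13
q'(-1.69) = 2.19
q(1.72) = 0.03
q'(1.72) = 0.36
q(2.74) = 0.92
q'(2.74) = 1.30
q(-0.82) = -131.12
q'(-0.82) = -8602.80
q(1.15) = 0.19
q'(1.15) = -0.76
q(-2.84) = 3.03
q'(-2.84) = 7.34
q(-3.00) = 2.15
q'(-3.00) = 4.14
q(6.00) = 2.90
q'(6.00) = -6.81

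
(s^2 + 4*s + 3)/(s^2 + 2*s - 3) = (s + 1)/(s - 1)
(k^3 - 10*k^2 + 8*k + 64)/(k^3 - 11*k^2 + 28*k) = (k^2 - 6*k - 16)/(k*(k - 7))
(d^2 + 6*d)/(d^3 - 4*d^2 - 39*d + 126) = d/(d^2 - 10*d + 21)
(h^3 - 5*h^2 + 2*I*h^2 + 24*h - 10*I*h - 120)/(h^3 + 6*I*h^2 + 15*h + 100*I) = (h^2 + h*(-5 + 6*I) - 30*I)/(h^2 + 10*I*h - 25)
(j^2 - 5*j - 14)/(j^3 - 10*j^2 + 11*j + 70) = 1/(j - 5)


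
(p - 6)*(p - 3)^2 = p^3 - 12*p^2 + 45*p - 54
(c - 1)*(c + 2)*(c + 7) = c^3 + 8*c^2 + 5*c - 14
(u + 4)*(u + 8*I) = u^2 + 4*u + 8*I*u + 32*I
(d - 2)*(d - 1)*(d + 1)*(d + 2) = d^4 - 5*d^2 + 4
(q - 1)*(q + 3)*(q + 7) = q^3 + 9*q^2 + 11*q - 21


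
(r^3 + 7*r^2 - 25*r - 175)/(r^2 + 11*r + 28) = (r^2 - 25)/(r + 4)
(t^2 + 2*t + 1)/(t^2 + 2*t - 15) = (t^2 + 2*t + 1)/(t^2 + 2*t - 15)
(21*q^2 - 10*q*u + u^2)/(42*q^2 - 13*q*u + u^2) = (3*q - u)/(6*q - u)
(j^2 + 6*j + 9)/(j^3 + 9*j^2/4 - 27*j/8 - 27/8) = 8*(j + 3)/(8*j^2 - 6*j - 9)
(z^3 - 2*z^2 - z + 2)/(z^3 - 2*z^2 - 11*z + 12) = (z^2 - z - 2)/(z^2 - z - 12)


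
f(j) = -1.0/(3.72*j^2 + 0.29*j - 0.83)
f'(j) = -1.0*(-7.44*j - 0.29)/(3.72*j^2 + 0.29*j - 0.83)^2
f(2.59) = -0.04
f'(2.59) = 0.03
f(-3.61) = -0.02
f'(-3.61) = -0.01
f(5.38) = -0.01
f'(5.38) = 0.00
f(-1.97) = -0.08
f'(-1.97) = -0.08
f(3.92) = -0.02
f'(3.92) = 0.01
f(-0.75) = -0.96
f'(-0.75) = -4.84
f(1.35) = -0.16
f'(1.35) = 0.26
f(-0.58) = -3.95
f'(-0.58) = -62.78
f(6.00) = -0.01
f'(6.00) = 0.00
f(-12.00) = -0.00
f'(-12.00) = -0.00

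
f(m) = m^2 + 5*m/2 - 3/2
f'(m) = 2*m + 5/2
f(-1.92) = -2.61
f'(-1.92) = -1.34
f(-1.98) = -2.53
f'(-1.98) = -1.46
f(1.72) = 5.76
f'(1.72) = 5.94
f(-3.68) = 2.84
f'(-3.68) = -4.86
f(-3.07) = 0.25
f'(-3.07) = -3.64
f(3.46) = 19.12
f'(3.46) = 9.42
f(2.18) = 8.70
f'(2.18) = 6.86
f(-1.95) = -2.57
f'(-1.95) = -1.40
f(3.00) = 15.00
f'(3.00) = 8.50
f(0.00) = -1.50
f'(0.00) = 2.50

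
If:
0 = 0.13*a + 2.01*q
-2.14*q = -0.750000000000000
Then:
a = -5.42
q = 0.35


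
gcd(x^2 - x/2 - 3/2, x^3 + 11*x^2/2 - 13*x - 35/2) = x + 1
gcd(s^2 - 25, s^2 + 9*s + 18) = 1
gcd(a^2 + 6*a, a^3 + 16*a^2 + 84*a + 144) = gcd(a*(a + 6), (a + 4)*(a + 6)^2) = a + 6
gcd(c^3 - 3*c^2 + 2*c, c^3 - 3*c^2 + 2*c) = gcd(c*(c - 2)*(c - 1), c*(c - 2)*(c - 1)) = c^3 - 3*c^2 + 2*c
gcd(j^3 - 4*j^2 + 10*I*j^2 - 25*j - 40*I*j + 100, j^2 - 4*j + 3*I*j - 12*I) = j - 4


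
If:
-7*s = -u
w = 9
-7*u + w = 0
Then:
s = 9/49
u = 9/7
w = 9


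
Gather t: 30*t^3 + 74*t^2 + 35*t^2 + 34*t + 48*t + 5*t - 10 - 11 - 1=30*t^3 + 109*t^2 + 87*t - 22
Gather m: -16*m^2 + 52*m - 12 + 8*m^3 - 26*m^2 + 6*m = 8*m^3 - 42*m^2 + 58*m - 12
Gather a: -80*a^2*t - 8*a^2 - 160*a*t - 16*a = a^2*(-80*t - 8) + a*(-160*t - 16)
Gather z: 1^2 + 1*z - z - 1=0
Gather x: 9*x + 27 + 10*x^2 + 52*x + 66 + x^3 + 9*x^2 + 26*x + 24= x^3 + 19*x^2 + 87*x + 117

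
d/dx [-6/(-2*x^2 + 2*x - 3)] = 12*(1 - 2*x)/(2*x^2 - 2*x + 3)^2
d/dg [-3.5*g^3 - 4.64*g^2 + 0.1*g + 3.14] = -10.5*g^2 - 9.28*g + 0.1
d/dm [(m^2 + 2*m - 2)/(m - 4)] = (m^2 - 8*m - 6)/(m^2 - 8*m + 16)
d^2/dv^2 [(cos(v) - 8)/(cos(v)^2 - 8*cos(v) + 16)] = (197*cos(v)/4 + 8*cos(2*v) - cos(3*v)/4 - 24)/(cos(v) - 4)^4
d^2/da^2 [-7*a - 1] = 0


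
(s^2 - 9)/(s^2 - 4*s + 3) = (s + 3)/(s - 1)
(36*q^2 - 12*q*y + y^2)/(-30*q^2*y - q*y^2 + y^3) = (-6*q + y)/(y*(5*q + y))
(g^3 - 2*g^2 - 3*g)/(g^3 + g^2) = (g - 3)/g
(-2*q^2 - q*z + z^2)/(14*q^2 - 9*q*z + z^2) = (q + z)/(-7*q + z)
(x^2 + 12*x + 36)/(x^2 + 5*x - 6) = (x + 6)/(x - 1)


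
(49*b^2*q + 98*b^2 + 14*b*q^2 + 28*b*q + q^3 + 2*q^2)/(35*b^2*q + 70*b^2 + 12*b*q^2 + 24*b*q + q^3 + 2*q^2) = (7*b + q)/(5*b + q)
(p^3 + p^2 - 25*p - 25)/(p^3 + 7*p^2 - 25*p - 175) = (p + 1)/(p + 7)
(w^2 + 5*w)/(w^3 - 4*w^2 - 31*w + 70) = w/(w^2 - 9*w + 14)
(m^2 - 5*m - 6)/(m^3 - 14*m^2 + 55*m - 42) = (m + 1)/(m^2 - 8*m + 7)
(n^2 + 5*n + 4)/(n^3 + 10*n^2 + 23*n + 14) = (n + 4)/(n^2 + 9*n + 14)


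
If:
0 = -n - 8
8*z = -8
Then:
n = -8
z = -1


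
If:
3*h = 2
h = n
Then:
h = 2/3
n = 2/3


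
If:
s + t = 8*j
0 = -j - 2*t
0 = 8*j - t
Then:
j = 0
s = 0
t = 0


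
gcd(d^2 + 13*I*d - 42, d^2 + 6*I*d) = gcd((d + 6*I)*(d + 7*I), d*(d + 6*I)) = d + 6*I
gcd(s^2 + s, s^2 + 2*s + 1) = s + 1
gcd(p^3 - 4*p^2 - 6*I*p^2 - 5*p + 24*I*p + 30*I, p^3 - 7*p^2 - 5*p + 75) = p - 5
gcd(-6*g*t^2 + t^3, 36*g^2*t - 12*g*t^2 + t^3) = -6*g*t + t^2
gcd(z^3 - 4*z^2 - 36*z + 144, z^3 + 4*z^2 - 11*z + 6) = z + 6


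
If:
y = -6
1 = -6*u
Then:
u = -1/6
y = -6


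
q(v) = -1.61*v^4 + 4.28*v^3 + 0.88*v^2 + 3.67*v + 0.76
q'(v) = -6.44*v^3 + 12.84*v^2 + 1.76*v + 3.67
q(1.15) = 9.84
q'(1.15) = 12.88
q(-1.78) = -43.28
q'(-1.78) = 77.54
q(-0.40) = -0.88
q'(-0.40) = 5.43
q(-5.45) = -2106.35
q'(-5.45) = 1417.96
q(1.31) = 11.96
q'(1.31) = 13.53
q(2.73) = 14.99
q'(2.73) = -26.86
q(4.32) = -182.64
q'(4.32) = -268.30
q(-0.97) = -7.30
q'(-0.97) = 19.92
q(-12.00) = -40697.36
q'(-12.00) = 12959.83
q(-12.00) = -40697.36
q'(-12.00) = 12959.83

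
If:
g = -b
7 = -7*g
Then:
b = 1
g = -1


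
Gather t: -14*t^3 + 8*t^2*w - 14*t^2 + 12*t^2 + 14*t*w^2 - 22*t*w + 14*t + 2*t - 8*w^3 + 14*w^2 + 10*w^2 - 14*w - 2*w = -14*t^3 + t^2*(8*w - 2) + t*(14*w^2 - 22*w + 16) - 8*w^3 + 24*w^2 - 16*w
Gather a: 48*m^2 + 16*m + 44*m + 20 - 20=48*m^2 + 60*m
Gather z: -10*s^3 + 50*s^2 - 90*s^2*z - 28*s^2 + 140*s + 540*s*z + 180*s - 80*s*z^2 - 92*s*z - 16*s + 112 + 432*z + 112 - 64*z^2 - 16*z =-10*s^3 + 22*s^2 + 304*s + z^2*(-80*s - 64) + z*(-90*s^2 + 448*s + 416) + 224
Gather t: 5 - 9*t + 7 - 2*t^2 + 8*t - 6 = -2*t^2 - t + 6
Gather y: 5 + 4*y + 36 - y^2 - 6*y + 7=-y^2 - 2*y + 48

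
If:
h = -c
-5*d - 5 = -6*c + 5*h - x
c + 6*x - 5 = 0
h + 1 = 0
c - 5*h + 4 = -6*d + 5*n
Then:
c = 1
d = 4/3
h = -1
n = 18/5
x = 2/3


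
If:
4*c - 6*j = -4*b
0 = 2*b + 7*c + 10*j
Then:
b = 41*j/10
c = -13*j/5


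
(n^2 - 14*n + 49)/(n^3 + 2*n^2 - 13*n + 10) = (n^2 - 14*n + 49)/(n^3 + 2*n^2 - 13*n + 10)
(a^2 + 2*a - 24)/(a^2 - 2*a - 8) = (a + 6)/(a + 2)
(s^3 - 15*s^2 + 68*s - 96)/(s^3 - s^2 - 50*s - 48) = (s^2 - 7*s + 12)/(s^2 + 7*s + 6)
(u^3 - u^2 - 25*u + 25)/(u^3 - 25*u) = (u - 1)/u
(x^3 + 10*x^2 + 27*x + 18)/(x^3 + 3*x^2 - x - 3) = (x + 6)/(x - 1)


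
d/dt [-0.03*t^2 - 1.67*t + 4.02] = -0.06*t - 1.67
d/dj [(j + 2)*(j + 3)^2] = (j + 3)*(3*j + 7)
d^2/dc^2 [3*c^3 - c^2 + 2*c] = 18*c - 2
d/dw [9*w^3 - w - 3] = 27*w^2 - 1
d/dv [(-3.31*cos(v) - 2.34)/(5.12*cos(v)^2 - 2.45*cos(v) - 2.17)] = (16.9472*sin(v)^2 - 23.9616*cos(v) - 18.3969)*sin(v)/(-5.12*cos(v)^2 + 2.45*cos(v) + 2.17)^2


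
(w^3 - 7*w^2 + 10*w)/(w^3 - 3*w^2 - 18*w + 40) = w/(w + 4)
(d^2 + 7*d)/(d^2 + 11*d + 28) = d/(d + 4)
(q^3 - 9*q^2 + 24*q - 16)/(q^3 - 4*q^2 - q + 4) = (q - 4)/(q + 1)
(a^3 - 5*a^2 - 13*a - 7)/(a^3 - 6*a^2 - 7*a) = (a + 1)/a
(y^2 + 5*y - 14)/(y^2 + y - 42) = (y - 2)/(y - 6)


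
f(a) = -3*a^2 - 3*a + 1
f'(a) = -6*a - 3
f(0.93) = -4.38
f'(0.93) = -8.58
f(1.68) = -12.51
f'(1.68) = -13.08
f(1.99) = -16.85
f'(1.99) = -14.94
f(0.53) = -1.43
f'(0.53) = -6.18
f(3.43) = -44.58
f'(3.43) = -23.58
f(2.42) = -23.83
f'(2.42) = -17.52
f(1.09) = -5.83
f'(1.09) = -9.54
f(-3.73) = -29.55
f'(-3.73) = 19.38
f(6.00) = -125.00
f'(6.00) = -39.00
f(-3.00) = -17.00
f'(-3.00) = 15.00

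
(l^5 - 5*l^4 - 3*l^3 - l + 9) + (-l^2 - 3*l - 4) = l^5 - 5*l^4 - 3*l^3 - l^2 - 4*l + 5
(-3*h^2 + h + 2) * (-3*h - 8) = 9*h^3 + 21*h^2 - 14*h - 16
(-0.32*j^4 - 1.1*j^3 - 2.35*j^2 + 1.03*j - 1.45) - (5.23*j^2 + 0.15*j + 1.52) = -0.32*j^4 - 1.1*j^3 - 7.58*j^2 + 0.88*j - 2.97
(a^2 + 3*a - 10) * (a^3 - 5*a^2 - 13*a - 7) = a^5 - 2*a^4 - 38*a^3 + 4*a^2 + 109*a + 70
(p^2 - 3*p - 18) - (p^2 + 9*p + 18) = -12*p - 36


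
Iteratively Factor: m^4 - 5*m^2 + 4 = (m - 1)*(m^3 + m^2 - 4*m - 4) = (m - 2)*(m - 1)*(m^2 + 3*m + 2) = (m - 2)*(m - 1)*(m + 2)*(m + 1)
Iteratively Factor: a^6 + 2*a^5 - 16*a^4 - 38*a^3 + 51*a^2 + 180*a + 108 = (a - 3)*(a^5 + 5*a^4 - a^3 - 41*a^2 - 72*a - 36) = (a - 3)*(a + 1)*(a^4 + 4*a^3 - 5*a^2 - 36*a - 36) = (a - 3)*(a + 1)*(a + 3)*(a^3 + a^2 - 8*a - 12) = (a - 3)*(a + 1)*(a + 2)*(a + 3)*(a^2 - a - 6) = (a - 3)*(a + 1)*(a + 2)^2*(a + 3)*(a - 3)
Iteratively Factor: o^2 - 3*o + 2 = (o - 2)*(o - 1)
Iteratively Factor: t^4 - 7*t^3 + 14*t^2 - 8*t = (t)*(t^3 - 7*t^2 + 14*t - 8) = t*(t - 4)*(t^2 - 3*t + 2) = t*(t - 4)*(t - 1)*(t - 2)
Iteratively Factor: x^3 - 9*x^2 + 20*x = (x)*(x^2 - 9*x + 20) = x*(x - 4)*(x - 5)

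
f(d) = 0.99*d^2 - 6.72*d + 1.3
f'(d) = 1.98*d - 6.72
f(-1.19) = 10.70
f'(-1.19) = -9.08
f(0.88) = -3.85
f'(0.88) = -4.98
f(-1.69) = 15.48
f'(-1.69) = -10.07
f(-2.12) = 20.00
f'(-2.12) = -10.92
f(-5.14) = 62.00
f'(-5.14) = -16.90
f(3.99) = -9.75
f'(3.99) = 1.18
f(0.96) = -4.24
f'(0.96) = -4.82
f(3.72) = -10.00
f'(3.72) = 0.65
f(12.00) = 63.22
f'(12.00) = 17.04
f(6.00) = -3.38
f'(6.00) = 5.16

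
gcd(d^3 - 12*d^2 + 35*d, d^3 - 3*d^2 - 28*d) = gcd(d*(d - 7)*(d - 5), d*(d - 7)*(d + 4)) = d^2 - 7*d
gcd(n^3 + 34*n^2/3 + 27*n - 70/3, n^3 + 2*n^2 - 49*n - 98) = n + 7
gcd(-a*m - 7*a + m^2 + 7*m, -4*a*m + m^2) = 1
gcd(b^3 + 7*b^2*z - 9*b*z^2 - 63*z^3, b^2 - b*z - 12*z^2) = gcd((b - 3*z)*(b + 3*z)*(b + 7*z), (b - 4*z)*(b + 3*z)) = b + 3*z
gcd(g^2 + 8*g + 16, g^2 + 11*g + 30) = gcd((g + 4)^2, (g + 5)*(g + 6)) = 1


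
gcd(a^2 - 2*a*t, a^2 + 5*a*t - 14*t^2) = -a + 2*t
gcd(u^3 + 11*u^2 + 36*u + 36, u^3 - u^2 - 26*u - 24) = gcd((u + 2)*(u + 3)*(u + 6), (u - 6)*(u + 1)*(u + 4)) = 1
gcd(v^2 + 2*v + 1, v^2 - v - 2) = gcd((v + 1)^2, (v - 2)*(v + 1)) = v + 1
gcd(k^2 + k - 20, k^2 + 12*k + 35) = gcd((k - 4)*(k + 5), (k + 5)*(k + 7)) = k + 5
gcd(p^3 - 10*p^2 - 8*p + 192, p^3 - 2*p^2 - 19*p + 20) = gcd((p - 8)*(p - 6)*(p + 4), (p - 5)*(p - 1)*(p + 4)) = p + 4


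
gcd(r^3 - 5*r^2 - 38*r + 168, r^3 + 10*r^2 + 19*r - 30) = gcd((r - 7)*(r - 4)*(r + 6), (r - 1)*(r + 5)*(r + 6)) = r + 6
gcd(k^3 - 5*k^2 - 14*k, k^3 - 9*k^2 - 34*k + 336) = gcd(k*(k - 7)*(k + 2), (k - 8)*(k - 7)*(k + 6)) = k - 7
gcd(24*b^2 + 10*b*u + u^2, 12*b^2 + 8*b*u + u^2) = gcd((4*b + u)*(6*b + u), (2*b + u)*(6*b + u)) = 6*b + u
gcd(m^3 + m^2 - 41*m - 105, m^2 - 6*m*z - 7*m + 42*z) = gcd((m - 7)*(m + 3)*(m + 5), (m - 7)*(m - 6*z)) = m - 7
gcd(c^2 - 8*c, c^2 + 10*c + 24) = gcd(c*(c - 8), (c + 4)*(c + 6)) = 1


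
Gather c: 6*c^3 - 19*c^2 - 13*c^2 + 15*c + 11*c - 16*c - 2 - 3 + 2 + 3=6*c^3 - 32*c^2 + 10*c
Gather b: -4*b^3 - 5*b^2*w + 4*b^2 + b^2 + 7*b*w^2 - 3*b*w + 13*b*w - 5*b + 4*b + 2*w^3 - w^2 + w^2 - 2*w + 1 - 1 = -4*b^3 + b^2*(5 - 5*w) + b*(7*w^2 + 10*w - 1) + 2*w^3 - 2*w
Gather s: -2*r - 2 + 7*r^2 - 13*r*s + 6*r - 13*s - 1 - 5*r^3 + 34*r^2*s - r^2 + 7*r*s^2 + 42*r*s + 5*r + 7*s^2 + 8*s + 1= -5*r^3 + 6*r^2 + 9*r + s^2*(7*r + 7) + s*(34*r^2 + 29*r - 5) - 2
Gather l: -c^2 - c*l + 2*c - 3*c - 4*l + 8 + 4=-c^2 - c + l*(-c - 4) + 12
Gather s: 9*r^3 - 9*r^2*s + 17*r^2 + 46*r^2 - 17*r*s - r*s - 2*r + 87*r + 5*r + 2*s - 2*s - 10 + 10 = 9*r^3 + 63*r^2 + 90*r + s*(-9*r^2 - 18*r)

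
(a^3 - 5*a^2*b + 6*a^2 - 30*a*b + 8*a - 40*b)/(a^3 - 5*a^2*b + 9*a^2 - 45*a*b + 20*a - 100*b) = (a + 2)/(a + 5)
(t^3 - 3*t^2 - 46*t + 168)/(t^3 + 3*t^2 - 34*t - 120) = (t^2 + 3*t - 28)/(t^2 + 9*t + 20)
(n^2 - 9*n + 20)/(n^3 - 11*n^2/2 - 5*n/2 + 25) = 2*(n - 4)/(2*n^2 - n - 10)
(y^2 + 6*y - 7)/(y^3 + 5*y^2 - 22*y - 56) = (y - 1)/(y^2 - 2*y - 8)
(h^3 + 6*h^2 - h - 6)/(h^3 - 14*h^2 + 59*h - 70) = (h^3 + 6*h^2 - h - 6)/(h^3 - 14*h^2 + 59*h - 70)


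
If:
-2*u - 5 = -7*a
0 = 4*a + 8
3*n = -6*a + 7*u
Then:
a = -2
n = -109/6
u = -19/2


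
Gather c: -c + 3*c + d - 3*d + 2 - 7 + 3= 2*c - 2*d - 2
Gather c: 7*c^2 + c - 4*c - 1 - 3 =7*c^2 - 3*c - 4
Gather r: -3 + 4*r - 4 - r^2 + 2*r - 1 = -r^2 + 6*r - 8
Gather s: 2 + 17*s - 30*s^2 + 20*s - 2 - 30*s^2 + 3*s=-60*s^2 + 40*s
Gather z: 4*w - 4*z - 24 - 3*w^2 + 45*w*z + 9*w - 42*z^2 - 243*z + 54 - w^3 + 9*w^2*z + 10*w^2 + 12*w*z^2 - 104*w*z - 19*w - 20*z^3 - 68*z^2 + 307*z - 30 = -w^3 + 7*w^2 - 6*w - 20*z^3 + z^2*(12*w - 110) + z*(9*w^2 - 59*w + 60)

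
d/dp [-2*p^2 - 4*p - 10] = -4*p - 4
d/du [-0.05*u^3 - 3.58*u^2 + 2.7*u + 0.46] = -0.15*u^2 - 7.16*u + 2.7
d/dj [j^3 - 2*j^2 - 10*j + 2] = 3*j^2 - 4*j - 10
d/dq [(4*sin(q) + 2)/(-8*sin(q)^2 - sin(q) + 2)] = 2*(16*sin(q)^2 + 16*sin(q) + 5)*cos(q)/(8*sin(q)^2 + sin(q) - 2)^2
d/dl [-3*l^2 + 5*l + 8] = 5 - 6*l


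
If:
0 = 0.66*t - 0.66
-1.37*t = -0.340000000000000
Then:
No Solution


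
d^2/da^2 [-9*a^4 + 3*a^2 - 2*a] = 6 - 108*a^2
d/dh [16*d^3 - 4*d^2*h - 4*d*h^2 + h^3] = -4*d^2 - 8*d*h + 3*h^2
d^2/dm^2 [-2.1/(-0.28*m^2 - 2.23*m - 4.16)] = (-0.32928*m^2 - 2.62248*m + 2.1*(0.56*m + 2.23)*(1.12*m + 4.46) - 4.89216)/(0.28*m^2 + 2.23*m + 4.16)^3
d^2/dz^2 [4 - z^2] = -2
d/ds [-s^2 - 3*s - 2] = -2*s - 3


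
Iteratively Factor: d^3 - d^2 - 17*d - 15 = (d - 5)*(d^2 + 4*d + 3) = (d - 5)*(d + 3)*(d + 1)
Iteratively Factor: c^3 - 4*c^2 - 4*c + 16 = (c - 4)*(c^2 - 4) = (c - 4)*(c + 2)*(c - 2)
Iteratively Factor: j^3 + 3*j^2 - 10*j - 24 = (j - 3)*(j^2 + 6*j + 8) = (j - 3)*(j + 2)*(j + 4)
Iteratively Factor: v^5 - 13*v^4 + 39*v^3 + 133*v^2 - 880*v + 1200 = (v - 3)*(v^4 - 10*v^3 + 9*v^2 + 160*v - 400) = (v - 4)*(v - 3)*(v^3 - 6*v^2 - 15*v + 100) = (v - 5)*(v - 4)*(v - 3)*(v^2 - v - 20) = (v - 5)*(v - 4)*(v - 3)*(v + 4)*(v - 5)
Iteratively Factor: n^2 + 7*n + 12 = (n + 4)*(n + 3)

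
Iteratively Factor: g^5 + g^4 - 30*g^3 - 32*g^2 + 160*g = (g)*(g^4 + g^3 - 30*g^2 - 32*g + 160) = g*(g - 5)*(g^3 + 6*g^2 - 32) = g*(g - 5)*(g + 4)*(g^2 + 2*g - 8) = g*(g - 5)*(g + 4)^2*(g - 2)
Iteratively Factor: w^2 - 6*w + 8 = (w - 2)*(w - 4)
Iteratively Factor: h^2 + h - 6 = (h + 3)*(h - 2)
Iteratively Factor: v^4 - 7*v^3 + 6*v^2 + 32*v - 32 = (v - 4)*(v^3 - 3*v^2 - 6*v + 8) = (v - 4)^2*(v^2 + v - 2) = (v - 4)^2*(v + 2)*(v - 1)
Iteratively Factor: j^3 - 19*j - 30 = (j + 3)*(j^2 - 3*j - 10) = (j - 5)*(j + 3)*(j + 2)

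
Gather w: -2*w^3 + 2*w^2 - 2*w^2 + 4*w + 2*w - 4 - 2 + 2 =-2*w^3 + 6*w - 4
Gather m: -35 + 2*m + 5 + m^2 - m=m^2 + m - 30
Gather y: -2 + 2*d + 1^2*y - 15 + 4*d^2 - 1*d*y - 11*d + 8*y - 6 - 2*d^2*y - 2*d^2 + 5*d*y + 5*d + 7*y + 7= 2*d^2 - 4*d + y*(-2*d^2 + 4*d + 16) - 16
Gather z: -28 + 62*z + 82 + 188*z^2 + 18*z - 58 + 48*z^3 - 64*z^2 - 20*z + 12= 48*z^3 + 124*z^2 + 60*z + 8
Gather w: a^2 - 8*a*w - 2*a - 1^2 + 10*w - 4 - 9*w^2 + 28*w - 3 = a^2 - 2*a - 9*w^2 + w*(38 - 8*a) - 8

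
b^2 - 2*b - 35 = (b - 7)*(b + 5)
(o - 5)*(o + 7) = o^2 + 2*o - 35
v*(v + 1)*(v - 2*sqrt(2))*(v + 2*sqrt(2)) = v^4 + v^3 - 8*v^2 - 8*v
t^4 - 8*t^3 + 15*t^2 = t^2*(t - 5)*(t - 3)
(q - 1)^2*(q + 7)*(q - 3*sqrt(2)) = q^4 - 3*sqrt(2)*q^3 + 5*q^3 - 15*sqrt(2)*q^2 - 13*q^2 + 7*q + 39*sqrt(2)*q - 21*sqrt(2)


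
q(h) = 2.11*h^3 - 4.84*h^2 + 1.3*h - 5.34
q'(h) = 6.33*h^2 - 9.68*h + 1.3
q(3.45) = 28.18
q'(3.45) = 43.25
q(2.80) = 6.67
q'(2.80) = 23.82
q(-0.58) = -8.13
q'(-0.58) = 9.04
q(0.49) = -5.62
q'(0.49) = -1.92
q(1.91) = -5.81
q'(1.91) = 5.90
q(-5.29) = -460.02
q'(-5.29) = 229.65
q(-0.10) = -5.52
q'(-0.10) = 2.33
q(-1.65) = -30.14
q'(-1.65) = 34.51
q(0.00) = -5.34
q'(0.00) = 1.30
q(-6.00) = -643.14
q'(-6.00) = 287.26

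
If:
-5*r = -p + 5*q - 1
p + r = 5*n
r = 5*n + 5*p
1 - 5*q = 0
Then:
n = 0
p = 0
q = 1/5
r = 0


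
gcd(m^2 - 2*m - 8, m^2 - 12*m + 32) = m - 4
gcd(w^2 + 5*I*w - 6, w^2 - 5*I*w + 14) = w + 2*I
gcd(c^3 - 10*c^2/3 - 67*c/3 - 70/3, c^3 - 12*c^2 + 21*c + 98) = c^2 - 5*c - 14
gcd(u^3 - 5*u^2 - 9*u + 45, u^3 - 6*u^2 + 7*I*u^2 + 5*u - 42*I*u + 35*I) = u - 5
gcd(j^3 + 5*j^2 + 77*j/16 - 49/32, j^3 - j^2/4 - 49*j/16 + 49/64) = j^2 + 3*j/2 - 7/16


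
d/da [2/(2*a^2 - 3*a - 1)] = 2*(3 - 4*a)/(-2*a^2 + 3*a + 1)^2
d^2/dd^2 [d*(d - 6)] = 2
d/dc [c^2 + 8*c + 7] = 2*c + 8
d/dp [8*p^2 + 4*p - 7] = 16*p + 4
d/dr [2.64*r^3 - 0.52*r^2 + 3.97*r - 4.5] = 7.92*r^2 - 1.04*r + 3.97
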